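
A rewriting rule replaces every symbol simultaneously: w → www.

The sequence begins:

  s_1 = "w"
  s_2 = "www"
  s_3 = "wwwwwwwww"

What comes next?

Rewriting each symbol of wwwwwwwww: w→www, w→www, w→www, w→www, w→www, w→www, w→www, w→www, w→www, which concatenates to www www www www www www www www www.

wwwwwwwwwwwwwwwwwwwwwwwwwww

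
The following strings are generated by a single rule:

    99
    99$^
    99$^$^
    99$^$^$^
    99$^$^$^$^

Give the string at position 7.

Each term is the previous one with $^ appended.
From 99$^$^$^$^, 2 further steps: 99$^$^$^$^ → 99$^$^$^$^$^ → (answer).

99$^$^$^$^$^$^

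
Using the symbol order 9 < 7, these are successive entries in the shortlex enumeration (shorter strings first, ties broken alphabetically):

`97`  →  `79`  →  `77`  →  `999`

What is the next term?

997

The successor of 999 increments the rightmost position that isn't already 7 and resets every position after it to 9.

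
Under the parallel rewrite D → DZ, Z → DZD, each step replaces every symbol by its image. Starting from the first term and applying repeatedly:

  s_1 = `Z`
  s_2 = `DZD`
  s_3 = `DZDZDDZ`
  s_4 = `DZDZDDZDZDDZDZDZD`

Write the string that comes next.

Rewriting the 17 symbols of DZDZDDZDZDDZDZDZD one by one yields DZ DZD DZ DZD DZ DZ DZD DZ DZD DZ DZ DZD DZ DZD DZ DZD DZ; concatenated:

DZDZDDZDZDDZDZDZDDZDZDDZDZDZDDZDZDDZDZDDZ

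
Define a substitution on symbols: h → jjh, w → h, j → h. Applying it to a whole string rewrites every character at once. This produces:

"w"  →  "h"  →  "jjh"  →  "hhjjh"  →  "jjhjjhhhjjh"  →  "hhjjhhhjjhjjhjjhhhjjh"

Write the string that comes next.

Applying the rule to each of the 21 symbols of hhjjhhhjjhjjhjjhhhjjh gives the pieces jjh jjh h h jjh jjh jjh h h jjh h h jjh h h jjh jjh jjh h h jjh, which concatenate to the answer.

jjhjjhhhjjhjjhjjhhhjjhhhjjhhhjjhjjhjjhhhjjh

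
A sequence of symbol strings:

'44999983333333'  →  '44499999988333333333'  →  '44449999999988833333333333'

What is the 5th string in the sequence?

Reading off run lengths: 4 runs 2, 3, 4; 9 runs 4, 6, 8; 8 runs 1, 2, 3; 3 runs 7, 9, 11 — each is linear in n, where the shown terms are n = 3, 4, 5.
At n = 7 the blocks have lengths 6, 12, 5, 15.

44444499999999999988888333333333333333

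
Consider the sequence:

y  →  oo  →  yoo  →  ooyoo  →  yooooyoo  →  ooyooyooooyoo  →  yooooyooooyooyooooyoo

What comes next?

This is a Fibonacci-style word recurrence s(k) = s(k−2)·s(k−1): e.g. y·oo = yoo.
So term 8 is ooyooyooooyoo·yooooyooooyooyooooyoo.

ooyooyooooyooyooooyooooyooyooooyoo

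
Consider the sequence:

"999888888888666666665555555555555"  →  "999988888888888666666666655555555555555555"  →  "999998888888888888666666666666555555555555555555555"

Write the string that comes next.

Each string has the form 9^{n} 8^{2n+3} 6^{2n+2} 5^{4n+1}, where the shown terms are n = 3, 4, 5.
At n = 6 the blocks have lengths 6, 15, 14, 25.

999999888888888888888666666666666665555555555555555555555555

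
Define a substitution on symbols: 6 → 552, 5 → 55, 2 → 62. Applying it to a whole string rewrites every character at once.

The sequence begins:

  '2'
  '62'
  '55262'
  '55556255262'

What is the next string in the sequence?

Expanding 55556255262: 5→55, 5→55, 5→55, 5→55, 6→552, 2→62, 5→55, 5→55, 2→62, 6→552, 2→62. Concatenated: 55 55 55 55 552 62 55 55 62 552 62.

555555555526255556255262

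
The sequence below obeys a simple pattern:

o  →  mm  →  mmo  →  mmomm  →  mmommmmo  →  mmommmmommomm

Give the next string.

mmommmmommommmmommmmo

Each term (from the third on) is the previous term followed by the one before it: term 3 = mm·o = mmo.
The next term joins mmommmmommomm and mmommmmo.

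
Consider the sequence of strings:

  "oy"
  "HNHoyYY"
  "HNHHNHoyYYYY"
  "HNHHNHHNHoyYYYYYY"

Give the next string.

HNHHNHHNHHNHoyYYYYYYYY

s(k+1) = HNH·s(k)·YY, so each term gains HNH as a prefix and YY as a suffix.
One more step from HNHHNHHNHoyYYYYYY gives the answer.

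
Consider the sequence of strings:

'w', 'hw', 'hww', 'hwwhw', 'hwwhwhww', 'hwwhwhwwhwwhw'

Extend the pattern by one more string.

This is a Fibonacci-style word recurrence s(k) = s(k−1)·s(k−2): e.g. hw·w = hww.
So term 7 is hwwhwhwwhwwhw·hwwhwhww.

hwwhwhwwhwwhwhwwhwhww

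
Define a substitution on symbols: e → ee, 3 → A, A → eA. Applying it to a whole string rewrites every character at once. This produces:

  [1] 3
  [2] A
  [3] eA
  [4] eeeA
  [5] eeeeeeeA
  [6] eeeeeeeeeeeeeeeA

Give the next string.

φ(eeeeeeeeeeeeeeeA) expands symbol-by-symbol to ee ee ee ee ee ee ee ee ee ee ee ee ee ee ee eA; joining the 16 pieces gives the next term.

eeeeeeeeeeeeeeeeeeeeeeeeeeeeeeeA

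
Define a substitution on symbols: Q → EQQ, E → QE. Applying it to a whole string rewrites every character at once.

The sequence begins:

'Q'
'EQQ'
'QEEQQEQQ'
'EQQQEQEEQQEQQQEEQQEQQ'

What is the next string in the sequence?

Replace each of the 21 characters of EQQQEQEEQQEQQQEEQQEQQ in place — QE EQQ EQQ EQQ QE EQQ QE QE EQQ EQQ QE EQQ EQQ EQQ QE QE EQQ EQQ QE EQQ EQQ — and concatenate.

QEEQQEQQEQQQEEQQQEQEEQQEQQQEEQQEQQEQQQEQEEQQEQQQEEQQEQQ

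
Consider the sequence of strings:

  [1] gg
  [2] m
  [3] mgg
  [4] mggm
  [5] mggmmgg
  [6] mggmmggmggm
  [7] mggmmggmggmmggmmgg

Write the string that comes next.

Each term (from the third on) is the previous term followed by the one before it: term 3 = m·gg = mgg.
Continuing: mggmmggmggmmggmmgg · mggmmggmggm gives term 8.

mggmmggmggmmggmmggmggmmggmggm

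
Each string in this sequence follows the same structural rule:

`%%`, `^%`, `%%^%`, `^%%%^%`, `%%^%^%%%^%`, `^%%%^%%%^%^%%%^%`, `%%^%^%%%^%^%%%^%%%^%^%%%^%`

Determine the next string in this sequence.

^%%%^%%%^%^%%%^%%%^%^%%%^%^%%%^%%%^%^%%%^%

From term 3 onward, concatenate the second-to-last term with the last: %%·^% = %%^%, ^%·%%^% = ^%%%^%, …
So term 8 is ^%%%^%%%^%^%%%^%·%%^%^%%%^%^%%%^%%%^%^%%%^%.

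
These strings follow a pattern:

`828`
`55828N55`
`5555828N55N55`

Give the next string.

Each term wraps the previous one in 55 on the left and N55 on the right.
Applying this once more to 5555828N55N55:

555555828N55N55N55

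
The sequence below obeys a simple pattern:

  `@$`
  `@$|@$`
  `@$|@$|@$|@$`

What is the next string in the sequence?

Every step duplicates the string with '|' between the halves.
Doubling @$|@$|@$|@$ with '|' between the halves:

@$|@$|@$|@$|@$|@$|@$|@$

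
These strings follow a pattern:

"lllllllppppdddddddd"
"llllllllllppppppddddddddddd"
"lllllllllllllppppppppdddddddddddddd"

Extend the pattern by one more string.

Reading off run lengths: l runs 7, 10, 13; p runs 4, 6, 8; d runs 8, 11, 14 — each is linear in n, where the shown terms are n = 2, 3, 4.
For the next term, n = 5, so the run lengths are 16, 10, 17.

llllllllllllllllppppppppppddddddddddddddddd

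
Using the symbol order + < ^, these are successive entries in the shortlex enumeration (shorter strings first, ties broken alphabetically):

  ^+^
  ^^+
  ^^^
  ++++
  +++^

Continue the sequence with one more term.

Treat +++^ as a base-2 numeral over the given alphabet and add one, carrying through any trailing ^'s.

++^+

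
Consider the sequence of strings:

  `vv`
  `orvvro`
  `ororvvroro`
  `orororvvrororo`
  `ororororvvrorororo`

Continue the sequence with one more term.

s(k+1) = or·s(k)·ro, so each term gains or as a prefix and ro as a suffix.
One more step from ororororvvrorororo gives the answer.

orororororvvrororororo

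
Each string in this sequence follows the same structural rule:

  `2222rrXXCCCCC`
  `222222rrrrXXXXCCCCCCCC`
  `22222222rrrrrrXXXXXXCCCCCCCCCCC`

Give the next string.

Term n consists of 2n+2 2's, followed by 2n r's, followed by 2n X's, followed by 3n+2 C's (n = 1, 2, …).
For the next term, n = 4, so the run lengths are 10, 8, 8, 14.

2222222222rrrrrrrrXXXXXXXXCCCCCCCCCCCCCC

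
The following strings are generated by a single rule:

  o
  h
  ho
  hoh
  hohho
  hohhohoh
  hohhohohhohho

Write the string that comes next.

Each term (from the third on) is the previous term followed by the one before it: term 3 = h·o = ho.
Continuing: hohhohohhohho · hohhohoh gives term 8.

hohhohohhohhohohhohoh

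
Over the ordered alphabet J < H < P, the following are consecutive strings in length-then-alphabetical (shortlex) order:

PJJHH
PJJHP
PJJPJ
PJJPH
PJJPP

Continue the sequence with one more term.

PJHJJ

The successor of PJJPP increments the rightmost position that isn't already P and resets every position after it to J.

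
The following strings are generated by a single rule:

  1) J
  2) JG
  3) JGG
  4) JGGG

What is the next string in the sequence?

JGGGG

Each term is the previous one with G appended.
One more step from JGGG gives the answer.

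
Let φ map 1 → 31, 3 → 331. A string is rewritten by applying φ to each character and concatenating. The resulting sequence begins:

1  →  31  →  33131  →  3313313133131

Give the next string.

Rewriting the 13 symbols of 3313313133131 one by one yields 331 331 31 331 331 31 331 31 331 331 31 331 31; concatenated:

3313313133133131331313313313133131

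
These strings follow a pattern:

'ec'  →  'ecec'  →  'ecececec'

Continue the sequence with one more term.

s(k+1) = s(k)·s(k) — each term doubles the last.
Doubling ecececec:

ecececececececec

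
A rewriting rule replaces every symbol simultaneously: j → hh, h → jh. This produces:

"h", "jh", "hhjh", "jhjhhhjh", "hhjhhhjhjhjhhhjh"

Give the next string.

Rewriting the 16 symbols of hhjhhhjhjhjhhhjh one by one yields jh jh hh jh jh jh hh jh hh jh hh jh jh jh hh jh; concatenated:

jhjhhhjhjhjhhhjhhhjhhhjhjhjhhhjh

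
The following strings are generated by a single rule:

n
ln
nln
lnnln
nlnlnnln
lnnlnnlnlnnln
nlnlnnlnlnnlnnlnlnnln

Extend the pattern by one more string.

This is a Fibonacci-style word recurrence s(k) = s(k−2)·s(k−1): e.g. n·ln = nln.
The next term joins lnnlnnlnlnnln and nlnlnnlnlnnlnnlnlnnln.

lnnlnnlnlnnlnnlnlnnlnlnnlnnlnlnnln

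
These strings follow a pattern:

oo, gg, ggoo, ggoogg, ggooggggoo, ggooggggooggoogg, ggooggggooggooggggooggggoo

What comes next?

ggooggggooggooggggooggggooggooggggooggoogg

This is a Fibonacci-style word recurrence s(k) = s(k−1)·s(k−2): e.g. gg·oo = ggoo.
Continuing: ggooggggooggooggggooggggoo · ggooggggooggoogg gives term 8.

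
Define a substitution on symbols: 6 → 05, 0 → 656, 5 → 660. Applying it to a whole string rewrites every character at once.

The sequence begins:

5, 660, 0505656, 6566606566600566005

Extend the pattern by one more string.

05660050505656056600505056566566600505656656660

φ(6566606566600566005) expands symbol-by-symbol to 05 660 05 05 05 656 05 660 05 05 05 656 656 660 05 05 656 656 660; joining the 19 pieces gives the next term.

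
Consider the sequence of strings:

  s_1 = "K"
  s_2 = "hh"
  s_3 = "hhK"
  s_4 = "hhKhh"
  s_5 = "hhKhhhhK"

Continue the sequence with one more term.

hhKhhhhKhhKhh

Each term (from the third on) is the previous term followed by the one before it: term 3 = hh·K = hhK.
So term 6 is hhKhhhhK·hhKhh.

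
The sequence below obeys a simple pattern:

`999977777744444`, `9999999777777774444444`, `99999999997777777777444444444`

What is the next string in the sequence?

The n-th term is 3n-2 9's then 2n+2 7's then 2n+1 4's, where the shown terms are n = 2, 3, 4.
Setting n = 5 gives 13, 12, 11 characters in each block.

999999999999977777777777744444444444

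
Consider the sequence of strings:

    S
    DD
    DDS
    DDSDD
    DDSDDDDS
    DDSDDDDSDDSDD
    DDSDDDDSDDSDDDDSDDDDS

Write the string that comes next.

This is a Fibonacci-style word recurrence s(k) = s(k−1)·s(k−2): e.g. DD·S = DDS.
So term 8 is DDSDDDDSDDSDDDDSDDDDS·DDSDDDDSDDSDD.

DDSDDDDSDDSDDDDSDDDDSDDSDDDDSDDSDD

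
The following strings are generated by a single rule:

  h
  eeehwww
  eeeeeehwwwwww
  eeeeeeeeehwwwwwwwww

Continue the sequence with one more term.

Each term wraps the previous one in eee on the left and www on the right.
Applying this once more to eeeeeeeeehwwwwwwwww:

eeeeeeeeeeeehwwwwwwwwwwww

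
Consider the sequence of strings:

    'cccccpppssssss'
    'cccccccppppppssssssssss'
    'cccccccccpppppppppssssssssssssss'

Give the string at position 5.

cccccccccccccpppppppppppppppssssssssssssssssssssss

Term n consists of 2n+3 c's, followed by 3n p's, followed by 4n+2 s's (n = 1, 2, …).
Setting n = 5 gives 13, 15, 22 characters in each block.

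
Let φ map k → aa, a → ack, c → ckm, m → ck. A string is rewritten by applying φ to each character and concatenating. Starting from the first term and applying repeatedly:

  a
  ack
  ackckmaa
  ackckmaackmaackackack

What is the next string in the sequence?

Rewriting the 21 symbols of ackckmaackmaackackack one by one yields ack ckm aa ckm aa ck ack ack ckm aa ck ack ack ckm aa ack ckm aa ack ckm aa; concatenated:

ackckmaackmaackackackckmaackackackckmaaackckmaaackckmaa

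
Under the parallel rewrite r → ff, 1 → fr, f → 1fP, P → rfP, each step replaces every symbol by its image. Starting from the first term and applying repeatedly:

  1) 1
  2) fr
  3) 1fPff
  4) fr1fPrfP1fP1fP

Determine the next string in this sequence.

Replace each of the 14 characters of fr1fPrfP1fP1fP in place — 1fP ff fr 1fP rfP ff 1fP rfP fr 1fP rfP fr 1fP rfP — and concatenate.

1fPfffr1fPrfPff1fPrfPfr1fPrfPfr1fPrfP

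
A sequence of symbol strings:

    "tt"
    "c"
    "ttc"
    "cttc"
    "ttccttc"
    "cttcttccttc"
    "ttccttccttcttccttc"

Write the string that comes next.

Each term (from the third on) is the two preceding terms concatenated in order: term 3 = tt·c = ttc.
Continuing: cttcttccttc · ttccttccttcttccttc gives term 8.

cttcttccttcttccttccttcttccttc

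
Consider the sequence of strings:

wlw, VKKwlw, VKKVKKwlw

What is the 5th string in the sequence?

The strings grow by a fixed prefix VKK each time.
From VKKVKKwlw, 2 further steps: VKKVKKwlw → VKKVKKVKKwlw → (answer).

VKKVKKVKKVKKwlw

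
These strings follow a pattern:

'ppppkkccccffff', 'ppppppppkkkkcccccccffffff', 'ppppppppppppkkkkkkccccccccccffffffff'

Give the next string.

ppppppppppppppppkkkkkkkkcccccccccccccffffffffff

Reading off run lengths: p runs 4, 8, 12; k runs 2, 4, 6; c runs 4, 7, 10; f runs 4, 6, 8 — each is linear in n (n = 1, 2, …).
For the next term, n = 4, so the run lengths are 16, 8, 13, 10.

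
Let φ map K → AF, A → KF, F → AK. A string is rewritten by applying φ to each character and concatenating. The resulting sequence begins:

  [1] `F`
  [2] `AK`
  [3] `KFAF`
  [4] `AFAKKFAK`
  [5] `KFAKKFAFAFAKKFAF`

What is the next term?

AFAKKFAFAFAKKFAKKFAKKFAFAFAKKFAK

φ(KFAKKFAFAFAKKFAF) expands symbol-by-symbol to AF AK KF AF AF AK KF AK KF AK KF AF AF AK KF AK; joining the 16 pieces gives the next term.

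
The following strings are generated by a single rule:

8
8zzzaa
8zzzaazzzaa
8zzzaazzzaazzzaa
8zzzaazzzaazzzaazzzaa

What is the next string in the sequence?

8zzzaazzzaazzzaazzzaazzzaa

Every step adds zzzaa to the end: s(k+1) = s(k)·zzzaa.
One more step from 8zzzaazzzaazzzaazzzaa gives the answer.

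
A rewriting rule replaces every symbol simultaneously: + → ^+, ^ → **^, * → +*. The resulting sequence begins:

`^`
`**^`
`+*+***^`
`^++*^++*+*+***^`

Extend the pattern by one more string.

φ(^++*^++*+*+***^) expands symbol-by-symbol to **^ ^+ ^+ +* **^ ^+ ^+ +* ^+ +* ^+ +* +* +* **^; joining the 15 pieces gives the next term.

**^^+^++***^^+^++*^++*^++*+*+***^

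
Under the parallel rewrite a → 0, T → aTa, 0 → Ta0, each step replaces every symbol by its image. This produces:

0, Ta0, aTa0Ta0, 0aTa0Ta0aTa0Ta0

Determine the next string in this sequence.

φ(0aTa0Ta0aTa0Ta0) expands symbol-by-symbol to Ta0 0 aTa 0 Ta0 aTa 0 Ta0 0 aTa 0 Ta0 aTa 0 Ta0; joining the 15 pieces gives the next term.

Ta00aTa0Ta0aTa0Ta00aTa0Ta0aTa0Ta0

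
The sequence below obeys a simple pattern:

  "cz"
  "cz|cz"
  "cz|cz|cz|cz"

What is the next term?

Each string is two copies of the previous one joined by '|'.
One more doubling of cz|cz|cz|cz gives the answer.

cz|cz|cz|cz|cz|cz|cz|cz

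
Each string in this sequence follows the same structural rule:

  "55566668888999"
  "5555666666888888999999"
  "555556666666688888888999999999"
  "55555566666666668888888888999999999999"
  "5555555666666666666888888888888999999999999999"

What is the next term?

The n-th term is n+2 5's then 2n+2 6's then 2n+2 8's then 3n 9's (n = 1, 2, …).
At n = 6 the blocks have lengths 8, 14, 14, 18.

555555556666666666666688888888888888999999999999999999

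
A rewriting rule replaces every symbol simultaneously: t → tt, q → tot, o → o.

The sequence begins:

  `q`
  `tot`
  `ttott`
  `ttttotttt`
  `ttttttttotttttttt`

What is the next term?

ttttttttttttttttotttttttttttttttt

Replace each of the 17 characters of ttttttttotttttttt in place — tt tt tt tt tt tt tt tt o tt tt tt tt tt tt tt tt — and concatenate.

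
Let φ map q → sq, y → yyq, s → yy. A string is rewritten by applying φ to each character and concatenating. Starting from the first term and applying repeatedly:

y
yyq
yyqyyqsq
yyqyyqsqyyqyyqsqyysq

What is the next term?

φ(yyqyyqsqyyqyyqsqyysq) expands symbol-by-symbol to yyq yyq sq yyq yyq sq yy sq yyq yyq sq yyq yyq sq yy sq yyq yyq yy sq; joining the 20 pieces gives the next term.

yyqyyqsqyyqyyqsqyysqyyqyyqsqyyqyyqsqyysqyyqyyqyysq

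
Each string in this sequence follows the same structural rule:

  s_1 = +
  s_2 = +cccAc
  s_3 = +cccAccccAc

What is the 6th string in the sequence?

Every step adds cccAc to the end: s(k+1) = s(k)·cccAc.
From +cccAccccAc, 3 further steps: +cccAccccAc → +cccAccccAccccAc → +cccAccccAccccAccccAc → (answer).

+cccAccccAccccAccccAccccAc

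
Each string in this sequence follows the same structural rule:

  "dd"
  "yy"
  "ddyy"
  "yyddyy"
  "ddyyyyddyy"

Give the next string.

This is a Fibonacci-style word recurrence s(k) = s(k−2)·s(k−1): e.g. dd·yy = ddyy.
Continuing: yyddyy · ddyyyyddyy gives term 6.

yyddyyddyyyyddyy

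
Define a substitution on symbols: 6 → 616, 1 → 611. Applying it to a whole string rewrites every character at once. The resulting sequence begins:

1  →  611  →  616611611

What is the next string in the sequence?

Apply φ to 616611611 symbol by symbol: 6→616, 1→611, 6→616, 6→616, 1→611, 1→611, 6→616, 1→611, 1→611; joined: 616 611 616 616 611 611 616 611 611.

616611616616611611616611611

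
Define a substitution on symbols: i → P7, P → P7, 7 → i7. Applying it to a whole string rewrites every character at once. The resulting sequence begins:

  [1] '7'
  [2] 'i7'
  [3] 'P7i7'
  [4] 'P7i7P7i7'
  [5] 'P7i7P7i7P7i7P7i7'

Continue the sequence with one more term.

Replace each of the 16 characters of P7i7P7i7P7i7P7i7 in place — P7 i7 P7 i7 P7 i7 P7 i7 P7 i7 P7 i7 P7 i7 P7 i7 — and concatenate.

P7i7P7i7P7i7P7i7P7i7P7i7P7i7P7i7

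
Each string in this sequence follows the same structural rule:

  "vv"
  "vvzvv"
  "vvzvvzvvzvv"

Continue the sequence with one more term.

Each string is two copies of the previous one joined by 'z'.
So the next term is two copies of vvzvvzvvzvv with 'z' between the halves.

vvzvvzvvzvvzvvzvvzvvzvv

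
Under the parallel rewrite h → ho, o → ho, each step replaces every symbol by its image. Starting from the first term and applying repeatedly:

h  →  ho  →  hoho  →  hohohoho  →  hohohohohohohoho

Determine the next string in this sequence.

Replace each of the 16 characters of hohohohohohohoho in place — ho ho ho ho ho ho ho ho ho ho ho ho ho ho ho ho — and concatenate.

hohohohohohohohohohohohohohohoho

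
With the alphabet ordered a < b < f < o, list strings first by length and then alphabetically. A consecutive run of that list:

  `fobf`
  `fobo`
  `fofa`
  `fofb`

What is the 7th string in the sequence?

fooa

Continuing the enumeration 3 steps past fofb: fofb → foff → fofo → (answer).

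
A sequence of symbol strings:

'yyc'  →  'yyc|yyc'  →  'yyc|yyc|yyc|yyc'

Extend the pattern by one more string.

yyc|yyc|yyc|yyc|yyc|yyc|yyc|yyc

Each string is two copies of the previous one joined by '|'.
So the next term is two copies of yyc|yyc|yyc|yyc with '|' between the halves.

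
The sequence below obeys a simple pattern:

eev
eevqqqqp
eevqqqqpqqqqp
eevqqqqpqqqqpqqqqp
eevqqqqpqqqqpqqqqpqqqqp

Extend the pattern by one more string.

eevqqqqpqqqqpqqqqpqqqqpqqqqp

Each term is the previous one with qqqqp appended.
One more step from eevqqqqpqqqqpqqqqpqqqqp gives the answer.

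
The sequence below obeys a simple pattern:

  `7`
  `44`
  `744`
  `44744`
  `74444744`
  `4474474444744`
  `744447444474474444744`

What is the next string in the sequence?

4474474444744744447444474474444744

From term 3 onward, concatenate the second-to-last term with the last: 7·44 = 744, 44·744 = 44744, …
The next term joins 4474474444744 and 744447444474474444744.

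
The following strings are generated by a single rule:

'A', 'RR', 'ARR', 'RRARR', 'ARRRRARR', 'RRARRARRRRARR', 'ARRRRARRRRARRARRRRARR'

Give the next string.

From term 3 onward, concatenate the second-to-last term with the last: A·RR = ARR, RR·ARR = RRARR, …
Continuing: RRARRARRRRARR · ARRRRARRRRARRARRRRARR gives term 8.

RRARRARRRRARRARRRRARRRRARRARRRRARR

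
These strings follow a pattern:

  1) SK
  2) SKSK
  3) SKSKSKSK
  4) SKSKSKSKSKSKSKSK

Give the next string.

Every step duplicates the string.
So the next term is two copies of SKSKSKSKSKSKSKSK.

SKSKSKSKSKSKSKSKSKSKSKSKSKSKSKSK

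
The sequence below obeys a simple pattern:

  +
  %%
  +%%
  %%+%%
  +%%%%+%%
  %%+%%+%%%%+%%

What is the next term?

+%%%%+%%%%+%%+%%%%+%%

This is a Fibonacci-style word recurrence s(k) = s(k−2)·s(k−1): e.g. +·%% = +%%.
Continuing: +%%%%+%% · %%+%%+%%%%+%% gives term 7.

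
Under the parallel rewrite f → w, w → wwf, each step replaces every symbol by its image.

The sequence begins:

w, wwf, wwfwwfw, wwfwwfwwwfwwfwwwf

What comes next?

Rewriting the 17 symbols of wwfwwfwwwfwwfwwwf one by one yields wwf wwf w wwf wwf w wwf wwf wwf w wwf wwf w wwf wwf wwf w; concatenated:

wwfwwfwwwfwwfwwwfwwfwwfwwwfwwfwwwfwwfwwfw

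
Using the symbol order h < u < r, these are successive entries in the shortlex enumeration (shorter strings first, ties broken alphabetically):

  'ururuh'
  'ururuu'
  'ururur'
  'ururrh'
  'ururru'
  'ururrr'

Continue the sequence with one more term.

The successor of ururrr increments the rightmost position that isn't already r and resets every position after it to h.

urrhhh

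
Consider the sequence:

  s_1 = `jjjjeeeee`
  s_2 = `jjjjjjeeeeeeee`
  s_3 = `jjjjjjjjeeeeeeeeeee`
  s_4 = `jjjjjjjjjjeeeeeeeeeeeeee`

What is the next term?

jjjjjjjjjjjjeeeeeeeeeeeeeeeee

Term n consists of 2n+2 j's, followed by 3n+2 e's (n = 1, 2, …).
For the next term, n = 5, so the run lengths are 12, 17.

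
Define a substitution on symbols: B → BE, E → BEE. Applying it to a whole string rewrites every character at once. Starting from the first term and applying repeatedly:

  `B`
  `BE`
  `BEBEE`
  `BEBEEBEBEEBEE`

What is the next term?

Rewriting the 13 symbols of BEBEEBEBEEBEE one by one yields BE BEE BE BEE BEE BE BEE BE BEE BEE BE BEE BEE; concatenated:

BEBEEBEBEEBEEBEBEEBEBEEBEEBEBEEBEE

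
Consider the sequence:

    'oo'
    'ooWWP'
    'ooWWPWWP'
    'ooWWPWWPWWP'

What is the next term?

ooWWPWWPWWPWWP

The strings grow by a fixed suffix WWP each time.
So the next term is ooWWPWWPWWP·WWP.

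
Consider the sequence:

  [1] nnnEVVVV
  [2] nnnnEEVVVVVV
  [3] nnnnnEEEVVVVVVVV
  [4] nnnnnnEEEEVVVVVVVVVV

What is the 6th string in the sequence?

Reading off run lengths: n runs 3, 4, 5, 6; E runs 1, 2, 3, 4; V runs 4, 6, 8, 10 — each is linear in n, where the shown terms are n = 2, 3, 4, 5.
Setting n = 7 gives 8, 6, 14 characters in each block.

nnnnnnnnEEEEEEVVVVVVVVVVVVVV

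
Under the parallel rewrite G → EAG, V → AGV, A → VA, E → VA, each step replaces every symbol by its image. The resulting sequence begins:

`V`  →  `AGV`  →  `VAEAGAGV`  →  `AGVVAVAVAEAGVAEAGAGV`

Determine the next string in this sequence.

Rewriting the 20 symbols of AGVVAVAVAEAGVAEAGAGV one by one yields VA EAG AGV AGV VA AGV VA AGV VA VA VA EAG AGV VA VA VA EAG VA EAG AGV; concatenated:

VAEAGAGVAGVVAAGVVAAGVVAVAVAEAGAGVVAVAVAEAGVAEAGAGV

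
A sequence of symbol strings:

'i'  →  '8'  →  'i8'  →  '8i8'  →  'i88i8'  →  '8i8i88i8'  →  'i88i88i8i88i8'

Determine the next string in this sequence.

From term 3 onward, concatenate the second-to-last term with the last: i·8 = i8, 8·i8 = 8i8, …
So term 8 is 8i8i88i8·i88i88i8i88i8.

8i8i88i8i88i88i8i88i8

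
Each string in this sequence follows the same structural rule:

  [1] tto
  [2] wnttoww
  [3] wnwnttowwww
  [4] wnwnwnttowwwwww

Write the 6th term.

Each term wraps the previous one in wn on the left and ww on the right.
From wnwnwnttowwwwww, 2 further steps: wnwnwnttowwwwww → wnwnwnwnttowwwwwwww → (answer).

wnwnwnwnwnttowwwwwwwwww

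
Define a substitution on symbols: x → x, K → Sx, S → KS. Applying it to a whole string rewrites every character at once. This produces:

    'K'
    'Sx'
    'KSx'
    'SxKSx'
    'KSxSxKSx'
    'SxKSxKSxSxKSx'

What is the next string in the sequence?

KSxSxKSxSxKSxKSxSxKSx

Replace each of the 13 characters of SxKSxKSxSxKSx in place — KS x Sx KS x Sx KS x KS x Sx KS x — and concatenate.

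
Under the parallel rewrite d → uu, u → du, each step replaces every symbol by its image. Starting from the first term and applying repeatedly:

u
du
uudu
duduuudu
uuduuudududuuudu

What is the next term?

Rewriting the 16 symbols of uuduuudududuuudu one by one yields du du uu du du du uu du uu du uu du du du uu du; concatenated:

duduuudududuuuduuuduuudududuuudu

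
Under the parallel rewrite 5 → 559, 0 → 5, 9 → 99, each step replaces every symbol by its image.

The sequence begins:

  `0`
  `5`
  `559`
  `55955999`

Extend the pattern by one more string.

55955999559559999999

Rewriting each symbol of 55955999: 5→559, 5→559, 9→99, 5→559, 5→559, 9→99, 9→99, 9→99, which concatenates to 559 559 99 559 559 99 99 99.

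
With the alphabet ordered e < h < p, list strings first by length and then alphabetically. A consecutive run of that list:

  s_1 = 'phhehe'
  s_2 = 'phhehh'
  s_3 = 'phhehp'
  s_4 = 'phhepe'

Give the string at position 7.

Advancing 3 positions from phhepe through phhepe → phheph → phhepp reaches term 7.

phhhee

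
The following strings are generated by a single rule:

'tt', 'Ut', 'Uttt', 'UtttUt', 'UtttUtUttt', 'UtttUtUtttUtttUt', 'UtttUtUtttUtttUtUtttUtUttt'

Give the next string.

UtttUtUtttUtttUtUtttUtUtttUtttUtUtttUtttUt

This is a Fibonacci-style word recurrence s(k) = s(k−1)·s(k−2): e.g. Ut·tt = Uttt.
So term 8 is UtttUtUtttUtttUtUtttUtUttt·UtttUtUtttUtttUt.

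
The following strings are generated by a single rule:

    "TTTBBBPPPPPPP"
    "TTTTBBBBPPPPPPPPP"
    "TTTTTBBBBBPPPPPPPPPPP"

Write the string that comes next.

The n-th term is n T's then n B's then 2n+1 P's, where the shown terms are n = 3, 4, 5.
At n = 6 the blocks have lengths 6, 6, 13.

TTTTTTBBBBBBPPPPPPPPPPPPP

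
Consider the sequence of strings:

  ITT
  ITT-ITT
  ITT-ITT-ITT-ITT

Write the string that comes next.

ITT-ITT-ITT-ITT-ITT-ITT-ITT-ITT

s(k+1) = s(k)·-·s(k) — each term doubles the last with '-' between the halves.
So the next term is two copies of ITT-ITT-ITT-ITT with '-' between the halves.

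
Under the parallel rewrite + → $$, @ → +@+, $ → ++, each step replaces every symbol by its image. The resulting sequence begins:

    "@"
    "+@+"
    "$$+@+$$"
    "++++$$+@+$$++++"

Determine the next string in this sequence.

φ(++++$$+@+$$++++) expands symbol-by-symbol to $$ $$ $$ $$ ++ ++ $$ +@+ $$ ++ ++ $$ $$ $$ $$; joining the 15 pieces gives the next term.

$$$$$$$$++++$$+@+$$++++$$$$$$$$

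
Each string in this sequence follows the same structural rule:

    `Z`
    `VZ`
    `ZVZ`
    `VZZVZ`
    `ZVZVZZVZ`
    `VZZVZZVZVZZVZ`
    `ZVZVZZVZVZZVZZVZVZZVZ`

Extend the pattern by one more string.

From term 3 onward, concatenate the second-to-last term with the last: Z·VZ = ZVZ, VZ·ZVZ = VZZVZ, …
The next term joins VZZVZZVZVZZVZ and ZVZVZZVZVZZVZZVZVZZVZ.

VZZVZZVZVZZVZZVZVZZVZVZZVZZVZVZZVZ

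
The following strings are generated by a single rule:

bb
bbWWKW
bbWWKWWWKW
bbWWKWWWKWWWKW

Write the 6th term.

bbWWKWWWKWWWKWWWKWWWKW

The strings grow by a fixed suffix WWKW each time.
From bbWWKWWWKWWWKW, 2 further steps: bbWWKWWWKWWWKW → bbWWKWWWKWWWKWWWKW → (answer).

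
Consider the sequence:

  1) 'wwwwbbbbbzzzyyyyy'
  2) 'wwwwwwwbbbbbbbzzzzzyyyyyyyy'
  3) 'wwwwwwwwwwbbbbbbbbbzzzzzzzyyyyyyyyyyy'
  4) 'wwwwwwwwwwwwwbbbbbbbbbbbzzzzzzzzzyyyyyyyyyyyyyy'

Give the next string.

wwwwwwwwwwwwwwwwbbbbbbbbbbbbbzzzzzzzzzzzyyyyyyyyyyyyyyyyy

The n-th term is 3n+1 w's then 2n+3 b's then 2n+1 z's then 3n+2 y's (n = 1, 2, …).
Setting n = 5 gives 16, 13, 11, 17 characters in each block.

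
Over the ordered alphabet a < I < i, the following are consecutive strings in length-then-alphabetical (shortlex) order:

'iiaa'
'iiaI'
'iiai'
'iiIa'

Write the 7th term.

Advancing 3 positions from iiIa through iiIa → iiII → iiIi reaches term 7.

iiia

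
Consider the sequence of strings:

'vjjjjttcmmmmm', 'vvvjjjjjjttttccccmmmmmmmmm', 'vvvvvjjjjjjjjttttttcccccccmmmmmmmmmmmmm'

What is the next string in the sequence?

The n-th term is 2n-1 v's then 2n+2 j's then 2n t's then 3n-2 c's then 4n+1 m's (n = 1, 2, …).
Setting n = 4 gives 7, 10, 8, 10, 17 characters in each block.

vvvvvvvjjjjjjjjjjttttttttccccccccccmmmmmmmmmmmmmmmmm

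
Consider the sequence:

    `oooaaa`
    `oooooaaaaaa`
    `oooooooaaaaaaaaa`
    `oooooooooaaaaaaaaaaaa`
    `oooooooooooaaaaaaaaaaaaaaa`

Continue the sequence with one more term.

oooooooooooooaaaaaaaaaaaaaaaaaa

The n-th term is 2n+1 o's then 3n a's (n = 1, 2, …).
Setting n = 6 gives 13, 18 characters in each block.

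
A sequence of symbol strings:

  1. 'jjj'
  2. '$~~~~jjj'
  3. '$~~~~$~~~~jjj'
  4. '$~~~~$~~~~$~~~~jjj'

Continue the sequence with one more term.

$~~~~$~~~~$~~~~$~~~~jjj

Each term is the previous one with $~~~~ prepended.
So the next term is $~~~~·$~~~~$~~~~$~~~~jjj.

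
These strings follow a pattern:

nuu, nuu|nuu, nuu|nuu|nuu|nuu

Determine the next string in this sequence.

nuu|nuu|nuu|nuu|nuu|nuu|nuu|nuu

s(k+1) = s(k)·|·s(k) — each term doubles the last with '|' between the halves.
So the next term is two copies of nuu|nuu|nuu|nuu with '|' between the halves.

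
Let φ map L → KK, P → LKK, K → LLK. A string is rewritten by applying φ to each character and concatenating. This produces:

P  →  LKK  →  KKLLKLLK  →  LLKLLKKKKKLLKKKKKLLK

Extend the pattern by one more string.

Rewriting the 20 symbols of LLKLLKKKKKLLKKKKKLLK one by one yields KK KK LLK KK KK LLK LLK LLK LLK LLK KK KK LLK LLK LLK LLK LLK KK KK LLK; concatenated:

KKKKLLKKKKKLLKLLKLLKLLKLLKKKKKLLKLLKLLKLLKLLKKKKKLLK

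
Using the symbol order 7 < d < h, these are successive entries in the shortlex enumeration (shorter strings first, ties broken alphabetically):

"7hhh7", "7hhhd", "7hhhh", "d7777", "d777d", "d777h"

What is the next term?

d77d7

Treat d777h as a base-3 numeral over the given alphabet and add one, carrying through any trailing h's.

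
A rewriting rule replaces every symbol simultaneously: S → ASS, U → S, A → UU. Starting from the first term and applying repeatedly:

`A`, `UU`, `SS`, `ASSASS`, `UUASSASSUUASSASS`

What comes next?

SSUUASSASSUUASSASSSSUUASSASSUUASSASS

φ(UUASSASSUUASSASS) expands symbol-by-symbol to S S UU ASS ASS UU ASS ASS S S UU ASS ASS UU ASS ASS; joining the 16 pieces gives the next term.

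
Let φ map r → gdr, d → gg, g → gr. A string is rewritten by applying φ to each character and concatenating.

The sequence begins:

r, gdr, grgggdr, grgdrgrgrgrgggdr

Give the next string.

Replace each of the 16 characters of grgdrgrgrgrgggdr in place — gr gdr gr gg gdr gr gdr gr gdr gr gdr gr gr gr gg gdr — and concatenate.

grgdrgrgggdrgrgdrgrgdrgrgdrgrgrgrgggdr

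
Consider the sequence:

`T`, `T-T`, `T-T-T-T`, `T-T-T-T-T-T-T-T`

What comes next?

Each string is two copies of the previous one joined by '-'.
Doubling T-T-T-T-T-T-T-T with '-' between the halves:

T-T-T-T-T-T-T-T-T-T-T-T-T-T-T-T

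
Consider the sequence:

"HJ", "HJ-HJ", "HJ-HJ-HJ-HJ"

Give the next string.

Every step duplicates the string with '-' between the halves.
One more doubling of HJ-HJ-HJ-HJ gives the answer.

HJ-HJ-HJ-HJ-HJ-HJ-HJ-HJ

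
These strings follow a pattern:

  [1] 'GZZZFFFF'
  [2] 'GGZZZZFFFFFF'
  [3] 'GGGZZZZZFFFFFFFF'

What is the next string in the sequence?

The n-th term is n-1 G's then n+1 Z's then 2n F's, where the shown terms are n = 2, 3, 4.
At n = 5 the blocks have lengths 4, 6, 10.

GGGGZZZZZZFFFFFFFFFF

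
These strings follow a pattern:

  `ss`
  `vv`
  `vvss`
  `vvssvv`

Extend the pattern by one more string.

vvssvvvvss

Each term (from the third on) is the previous term followed by the one before it: term 3 = vv·ss = vvss.
Continuing: vvssvv · vvss gives term 5.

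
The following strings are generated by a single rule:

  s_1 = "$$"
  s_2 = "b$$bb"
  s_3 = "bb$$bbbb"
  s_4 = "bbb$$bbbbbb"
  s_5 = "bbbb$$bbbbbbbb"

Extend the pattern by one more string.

bbbbb$$bbbbbbbbbb

s(k+1) = b·s(k)·bb, so each term gains b as a prefix and bb as a suffix.
One more step from bbbb$$bbbbbbbb gives the answer.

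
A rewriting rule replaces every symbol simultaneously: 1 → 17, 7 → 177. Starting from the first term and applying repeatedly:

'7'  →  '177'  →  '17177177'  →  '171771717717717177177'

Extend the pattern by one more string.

Rewriting the 21 symbols of 171771717717717177177 one by one yields 17 177 17 177 177 17 177 17 177 177 17 177 177 17 177 17 177 177 17 177 177; concatenated:

1717717177177171771717717717177177171771717717717177177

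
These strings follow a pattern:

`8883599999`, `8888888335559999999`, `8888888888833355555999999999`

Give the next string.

8888888888888883333555555599999999999

Reading off run lengths: 8 runs 3, 7, 11; 3 runs 1, 2, 3; 5 runs 1, 3, 5; 9 runs 5, 7, 9 — each is linear in n (n = 1, 2, …).
Setting n = 4 gives 15, 4, 7, 11 characters in each block.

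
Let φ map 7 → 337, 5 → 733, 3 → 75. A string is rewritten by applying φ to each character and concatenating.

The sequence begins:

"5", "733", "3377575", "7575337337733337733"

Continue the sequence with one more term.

Rewriting the 19 symbols of 7575337337733337733 one by one yields 337 733 337 733 75 75 337 75 75 337 337 75 75 75 75 337 337 75 75; concatenated:

33773333773375753377575337337757575753373377575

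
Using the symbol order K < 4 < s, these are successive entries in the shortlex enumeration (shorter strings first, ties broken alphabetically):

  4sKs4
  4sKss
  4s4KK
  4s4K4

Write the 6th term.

Stepping forward 2 times from 4s4K4: 4s4K4 → 4s4Ks, then the target.

4s44K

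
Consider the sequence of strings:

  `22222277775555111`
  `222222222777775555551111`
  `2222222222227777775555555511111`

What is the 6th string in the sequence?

The n-th term is 3n 2's then n+2 7's then 2n 5's then n+1 1's, where the shown terms are n = 2, 3, 4.
Setting n = 7 gives 21, 9, 14, 8 characters in each block.

2222222222222222222227777777775555555555555511111111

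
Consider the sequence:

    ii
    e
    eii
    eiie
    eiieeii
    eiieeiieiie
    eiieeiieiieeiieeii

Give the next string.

Each term (from the third on) is the previous term followed by the one before it: term 3 = e·ii = eii.
So term 8 is eiieeiieiieeiieeii·eiieeiieiie.

eiieeiieiieeiieeiieiieeiieiie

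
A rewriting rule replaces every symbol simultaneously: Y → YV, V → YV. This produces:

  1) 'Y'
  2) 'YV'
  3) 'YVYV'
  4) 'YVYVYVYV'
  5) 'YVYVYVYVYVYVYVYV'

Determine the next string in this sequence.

Rewriting the 16 symbols of YVYVYVYVYVYVYVYV one by one yields YV YV YV YV YV YV YV YV YV YV YV YV YV YV YV YV; concatenated:

YVYVYVYVYVYVYVYVYVYVYVYVYVYVYVYV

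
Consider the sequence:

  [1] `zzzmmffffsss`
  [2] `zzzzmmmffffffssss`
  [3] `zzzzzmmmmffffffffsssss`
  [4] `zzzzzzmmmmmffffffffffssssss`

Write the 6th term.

Each string has the form z^{n+1} m^{n} f^{2n} s^{n+1}, where the shown terms are n = 2, 3, 4, 5.
At n = 7 the blocks have lengths 8, 7, 14, 8.

zzzzzzzzmmmmmmmffffffffffffffssssssss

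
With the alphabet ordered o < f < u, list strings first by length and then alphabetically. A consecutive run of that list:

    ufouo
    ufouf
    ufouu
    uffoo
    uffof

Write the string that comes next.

uffou

Find the rightmost character of uffof below u, bump it to the next letter, and reset everything to its right to o.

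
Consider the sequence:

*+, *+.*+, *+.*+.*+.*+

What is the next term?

Every step duplicates the string with '.' between the halves.
One more doubling of *+.*+.*+.*+ gives the answer.

*+.*+.*+.*+.*+.*+.*+.*+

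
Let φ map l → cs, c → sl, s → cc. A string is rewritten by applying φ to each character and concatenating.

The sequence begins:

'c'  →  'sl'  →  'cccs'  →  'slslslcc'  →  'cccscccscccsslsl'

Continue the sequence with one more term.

φ(cccscccscccsslsl) expands symbol-by-symbol to sl sl sl cc sl sl sl cc sl sl sl cc cc cs cc cs; joining the 16 pieces gives the next term.

slslslccslslslccslslslcccccscccs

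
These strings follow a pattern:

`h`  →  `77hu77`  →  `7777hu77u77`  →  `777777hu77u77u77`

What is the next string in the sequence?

Each term wraps the previous one in 77 on the left and u77 on the right.
Applying this once more to 777777hu77u77u77:

77777777hu77u77u77u77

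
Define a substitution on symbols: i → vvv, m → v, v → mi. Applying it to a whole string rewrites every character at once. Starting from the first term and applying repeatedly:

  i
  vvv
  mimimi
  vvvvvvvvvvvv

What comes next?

Apply φ to vvvvvvvvvvvv symbol by symbol: v→mi, v→mi, v→mi, v→mi, v→mi, v→mi, v→mi, v→mi, v→mi, v→mi, v→mi, v→mi; joined: mi mi mi mi mi mi mi mi mi mi mi mi.

mimimimimimimimimimimimi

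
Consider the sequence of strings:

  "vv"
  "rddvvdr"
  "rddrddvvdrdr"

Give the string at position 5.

Each term wraps the previous one in rdd on the left and dr on the right.
From rddrddvvdrdr, 2 further steps: rddrddvvdrdr → rddrddrddvvdrdrdr → (answer).

rddrddrddrddvvdrdrdrdr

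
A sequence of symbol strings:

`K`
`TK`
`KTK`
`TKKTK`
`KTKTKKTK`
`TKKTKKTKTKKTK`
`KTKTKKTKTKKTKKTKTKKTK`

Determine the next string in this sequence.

TKKTKKTKTKKTKKTKTKKTKTKKTKKTKTKKTK

This is a Fibonacci-style word recurrence s(k) = s(k−2)·s(k−1): e.g. K·TK = KTK.
Continuing: TKKTKKTKTKKTK · KTKTKKTKTKKTKKTKTKKTK gives term 8.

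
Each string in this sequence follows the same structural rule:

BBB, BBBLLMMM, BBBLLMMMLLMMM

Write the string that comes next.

BBBLLMMMLLMMMLLMMM

Each term is the previous one with LLMMM appended.
So the next term is BBBLLMMMLLMMM·LLMMM.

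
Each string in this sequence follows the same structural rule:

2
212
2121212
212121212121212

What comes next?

Each string is two copies of the previous one joined by '1'.
Doubling 212121212121212 with '1' between the halves:

2121212121212121212121212121212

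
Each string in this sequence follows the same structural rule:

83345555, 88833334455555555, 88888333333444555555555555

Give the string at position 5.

The n-th term is 2n-1 8's then 2n 3's then n 4's then 4n 5's (n = 1, 2, …).
At n = 5 the blocks have lengths 9, 10, 5, 20.

88888888833333333334444455555555555555555555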